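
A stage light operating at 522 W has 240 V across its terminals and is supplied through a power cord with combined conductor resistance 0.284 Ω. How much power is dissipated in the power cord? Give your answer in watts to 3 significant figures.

The power cord is a series resistance carrying the load current; its dissipation is I²R_line.
I = P / V = 522 / 240 = 2.175 A through the power cord.
P_line = I² R_line = (2.175)² × 0.284 = 1.343 W

1.34 W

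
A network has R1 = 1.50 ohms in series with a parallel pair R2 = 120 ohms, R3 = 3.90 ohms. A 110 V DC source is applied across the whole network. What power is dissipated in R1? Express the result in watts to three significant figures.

652 W

Collapse R2‖R3 to a single equivalent, reducing the network to two series elements.
R_p = (120×3.90)/(120+3.90) = 3.777 Ω
R_total = 1.50 + 3.777 = 5.277 Ω
I = V / R_total = 110 / 5.277 = 20.84 A
R1 is in the main series path, so its power is I²R1.
P_R1 = (20.84)² × 1.50 = 651.7 W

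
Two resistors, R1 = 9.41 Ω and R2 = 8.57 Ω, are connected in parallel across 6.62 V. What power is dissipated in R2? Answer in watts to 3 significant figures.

5.11 W

The supply voltage appears across each parallel branch — just use P = V²/R2.
P_R2 = V² / R2 = (6.62)² / 8.57 Ω = 5.114 W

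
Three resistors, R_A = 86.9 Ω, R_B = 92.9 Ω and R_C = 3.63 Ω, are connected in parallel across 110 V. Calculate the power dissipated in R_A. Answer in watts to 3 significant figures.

R_A sits directly across the source, so P = V²/R with V = 110 V.
P_R_A = V² / R_A = (110)² / 86.9 Ω = 139.2 W

139 W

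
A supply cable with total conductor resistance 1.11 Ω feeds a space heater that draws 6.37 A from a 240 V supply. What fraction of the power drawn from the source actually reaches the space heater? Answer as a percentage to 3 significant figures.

97.1 %

The supply cable carries the full 6.37 A.
P_line = I² R_line = (6.370)² × 1.11 = 45.04 W
P_source = V I = 240 × 6.370 = 1529 W; P_load = 1484 W
η = P_load / P_source = 1484 / 1529 = 0.9705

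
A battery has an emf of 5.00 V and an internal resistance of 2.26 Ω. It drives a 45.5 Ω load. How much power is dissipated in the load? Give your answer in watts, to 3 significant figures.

0.499 W

Load and internal resistance form a series loop — compute the loop current, then the load power via I²R.
I = ε / (r + R) = 5.00 / (2.26 + 45.5) = 0.1047 A
P_load = I² R = (0.1047)² × 45.5 = 0.4987 W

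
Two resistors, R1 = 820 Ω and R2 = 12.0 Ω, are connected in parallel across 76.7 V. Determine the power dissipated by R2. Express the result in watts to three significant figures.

Every branch has 76.7 V across it, so for R2 the power is simply V²/R.
P_R2 = V² / R2 = (76.7)² / 12.0 Ω = 490.2 W

490 W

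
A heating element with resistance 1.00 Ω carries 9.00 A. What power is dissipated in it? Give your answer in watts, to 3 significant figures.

81.0 W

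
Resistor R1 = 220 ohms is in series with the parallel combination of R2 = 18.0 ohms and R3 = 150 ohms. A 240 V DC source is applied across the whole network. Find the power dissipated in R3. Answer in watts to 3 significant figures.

Replace R2 and R3 with their parallel equivalent so the circuit becomes R1 in series with R_p.
R_p = (18.0×150)/(18.0+150) = 16.07 Ω
R_total = 220 + 16.07 = 236.1 Ω
I = V / R_total = 240 / 236.1 = 1.017 A
Voltage across the parallel pair: V_p = I × R_p = 1.017 × 16.07 = 16.34 V
With V_p across R3, its power is V_p²/R3.
P_R3 = (16.34)² / 150 = 1.780 W

1.78 W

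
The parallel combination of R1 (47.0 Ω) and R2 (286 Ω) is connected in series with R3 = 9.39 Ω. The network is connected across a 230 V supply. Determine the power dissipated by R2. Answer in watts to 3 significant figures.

Combine R1 and R2 into their parallel equivalent first, reducing the network to two series resistors.
R_p = (47.0×286)/(47.0+286) = 40.37 Ω
R_total = R_p + 9.39 = 40.37 + 9.39 = 49.76 Ω
I = V / R_total = 230 / 49.76 = 4.623 A
Voltage across the parallel pair: V_p = I × R_p = 4.623 × 40.37 = 186.6 V
R2 sits across V_p; its power is V_p²/R.
P_R2 = (186.6)² / 286 = 121.7 W

122 W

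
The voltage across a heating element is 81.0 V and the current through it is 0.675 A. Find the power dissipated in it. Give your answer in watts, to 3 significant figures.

54.7 W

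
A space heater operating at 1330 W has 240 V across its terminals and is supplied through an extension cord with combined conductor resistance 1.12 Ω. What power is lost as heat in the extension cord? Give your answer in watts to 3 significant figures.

34.4 W

Only the current and the line resistance are needed for the I²R loss.
I = P / V = 1330 / 240 = 5.542 A through the extension cord.
P_line = I² R_line = (5.542)² × 1.12 = 34.40 W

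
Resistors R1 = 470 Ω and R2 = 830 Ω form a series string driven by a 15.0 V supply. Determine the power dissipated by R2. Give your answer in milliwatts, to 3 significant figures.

In a series string the same current flows through every resistor — find that current, then P = I²R for the one we want.
R_total = 470 + 830 = 1300 Ω
I = V / R_total = 15.0 / 1300 = 0.01154 A
P_R2 = I² × R2 = (0.01154)² × 830 = 0.1105 W

111 mW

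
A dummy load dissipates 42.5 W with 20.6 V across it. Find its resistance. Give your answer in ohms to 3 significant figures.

9.98 Ω

From P = V I = I²R = V²/R, with the two given quantities we get R = V² / P.
R = (20.6)² / 42.5 = 9.985 Ω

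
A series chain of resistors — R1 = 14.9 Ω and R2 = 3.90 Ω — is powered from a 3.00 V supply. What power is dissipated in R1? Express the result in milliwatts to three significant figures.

379 mW

Every series element carries the same I. Get I from the total resistance, then P = I² × R1.
R_total = 14.9 + 3.90 = 18.80 Ω
I = V / R_total = 3.00 / 18.80 = 0.1596 A
P_R1 = I² × R1 = (0.1596)² × 14.9 = 0.3794 W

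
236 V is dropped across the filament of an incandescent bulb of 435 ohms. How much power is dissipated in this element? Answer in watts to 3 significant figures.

V and R are stated; P = V²/R avoids computing the current.
P = (236 V)² / 435 Ω = 128.0 W

128 W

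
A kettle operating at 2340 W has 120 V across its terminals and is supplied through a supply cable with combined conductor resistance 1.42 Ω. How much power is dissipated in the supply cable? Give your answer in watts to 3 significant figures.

Line loss is just I²R for the cable — we know both I and R_line directly.
I = P / V = 2340 / 120 = 19.50 A through the supply cable.
P_line = I² R_line = (19.50)² × 1.42 = 540.0 W

540 W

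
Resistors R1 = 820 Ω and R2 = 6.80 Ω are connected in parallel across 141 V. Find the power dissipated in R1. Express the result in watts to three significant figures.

24.2 W

R1 sits directly across the source, so P = V²/R with V = 141 V.
P_R1 = V² / R1 = (141)² / 820 Ω = 24.25 W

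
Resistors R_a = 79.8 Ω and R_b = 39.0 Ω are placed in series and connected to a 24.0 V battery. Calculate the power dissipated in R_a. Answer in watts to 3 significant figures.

Series elements share the same current, so find I first, then use P = I²R.
R_total = 79.8 + 39.0 = 118.8 Ω
I = V / R_total = 24.0 / 118.8 = 0.2020 A
P_R_a = I² × R_a = (0.2020)² × 79.8 = 3.257 W

3.26 W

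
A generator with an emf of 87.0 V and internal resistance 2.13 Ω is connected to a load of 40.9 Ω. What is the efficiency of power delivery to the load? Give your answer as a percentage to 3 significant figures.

The source delivers εI, of which I²R reaches the load and I²r is lost; since I is common, η = R/(R+r).
η = R / (R + r) = 40.9 / (40.9 + 2.13) = 0.9505

95.0 %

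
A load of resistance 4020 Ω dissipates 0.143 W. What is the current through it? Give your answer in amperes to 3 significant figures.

Inverting the appropriate power form: I = √(P / R).
I = √(0.143 / 4020) = 0.005964 A

0.00596 A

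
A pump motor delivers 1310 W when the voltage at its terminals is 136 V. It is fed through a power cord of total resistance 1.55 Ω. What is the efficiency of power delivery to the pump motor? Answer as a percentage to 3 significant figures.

I = P / V = 1310 / 136 = 9.632 A through the power cord.
P_line = I² R_line = (9.632)² × 1.55 = 143.8 W
P_source = P_load + P_line = 1310 + 143.8 = 1454 W
η = P_load / P_source = 1310 / 1454 = 0.9011

90.1 %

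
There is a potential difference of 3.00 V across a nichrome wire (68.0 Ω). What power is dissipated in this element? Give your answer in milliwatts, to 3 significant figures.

We know the drop across the element and its resistance — P = V²/R, one step.
P = (3.00 V)² / 68.0 Ω = 0.1324 W

132 mW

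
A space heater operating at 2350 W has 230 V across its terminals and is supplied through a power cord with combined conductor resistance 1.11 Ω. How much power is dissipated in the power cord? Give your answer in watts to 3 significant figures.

116 W

The power cord and load are in series, so the same current flows in both; the loss is I²R_line.
I = P / V = 2350 / 230 = 10.22 A through the power cord.
P_line = I² R_line = (10.22)² × 1.11 = 115.9 W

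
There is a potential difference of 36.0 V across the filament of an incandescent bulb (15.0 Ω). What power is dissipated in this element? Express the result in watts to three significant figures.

Voltage and resistance are given, so P = V²/R is the one-step route.
P = (36.0 V)² / 15.0 Ω = 86.40 W

86.4 W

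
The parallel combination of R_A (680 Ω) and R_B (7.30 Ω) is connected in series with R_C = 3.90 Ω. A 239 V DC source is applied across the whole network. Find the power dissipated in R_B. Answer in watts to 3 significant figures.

First find R_p for the parallel pair, then treat R_p + R_C as a series loop.
R_p = (680×7.30)/(680+7.30) = 7.222 Ω
R_total = R_p + 3.90 = 7.222 + 3.90 = 11.12 Ω
I = V / R_total = 239 / 11.12 = 21.49 A
Voltage across the parallel pair: V_p = I × R_p = 21.49 × 7.222 = 155.2 V
R_B sits across V_p; its power is V_p²/R.
P_R_B = (155.2)² / 7.30 = 3299 W

3300 W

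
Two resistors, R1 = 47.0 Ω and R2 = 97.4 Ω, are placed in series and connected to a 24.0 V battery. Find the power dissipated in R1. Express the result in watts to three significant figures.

1.30 W

Every series element carries the same I. Get I from the total resistance, then P = I² × R1.
R_total = 47.0 + 97.4 = 144.4 Ω
I = V / R_total = 24.0 / 144.4 = 0.1662 A
P_R1 = I² × R1 = (0.1662)² × 47.0 = 1.298 W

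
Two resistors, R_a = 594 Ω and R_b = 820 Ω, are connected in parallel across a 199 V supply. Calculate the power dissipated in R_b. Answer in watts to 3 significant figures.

48.3 W

Every branch has 199 V across it, so for R_b the power is simply V²/R.
P_R_b = V² / R_b = (199)² / 820 Ω = 48.29 W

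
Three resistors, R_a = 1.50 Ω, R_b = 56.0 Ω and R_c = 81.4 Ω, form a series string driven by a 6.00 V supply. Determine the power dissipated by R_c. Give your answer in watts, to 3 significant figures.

Series elements share the same current, so find I first, then use P = I²R.
R_total = 1.50 + 56.0 + 81.4 = 138.9 Ω
I = V / R_total = 6.00 / 138.9 = 0.04320 A
P_R_c = I² × R_c = (0.04320)² × 81.4 = 0.1519 W

0.152 W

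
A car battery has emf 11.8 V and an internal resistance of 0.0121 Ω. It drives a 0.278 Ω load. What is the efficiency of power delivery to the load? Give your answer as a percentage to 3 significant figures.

The source delivers εI, of which I²R reaches the load and I²r is lost; since I is common, η = R/(R+r).
η = R / (R + r) = 0.278 / (0.278 + 0.0121) = 0.9583

95.8 %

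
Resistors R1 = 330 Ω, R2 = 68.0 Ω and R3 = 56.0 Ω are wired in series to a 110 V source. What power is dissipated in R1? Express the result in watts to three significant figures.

19.4 W

Series elements share the same current, so find I first, then use P = I²R.
R_total = 330 + 68.0 + 56.0 = 454.0 Ω
I = V / R_total = 110 / 454.0 = 0.2423 A
P_R1 = I² × R1 = (0.2423)² × 330 = 19.37 W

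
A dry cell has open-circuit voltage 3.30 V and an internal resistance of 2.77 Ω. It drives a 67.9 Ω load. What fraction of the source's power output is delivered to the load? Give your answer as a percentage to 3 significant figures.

96.1 %

The source delivers εI, of which I²R reaches the load and I²r is lost; since I is common, η = R/(R+r).
η = R / (R + r) = 67.9 / (67.9 + 2.77) = 0.9608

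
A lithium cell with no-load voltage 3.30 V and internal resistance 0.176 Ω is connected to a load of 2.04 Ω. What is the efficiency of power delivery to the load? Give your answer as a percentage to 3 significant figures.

92.1 %

Efficiency is P_load / P_total. With a series r and R sharing the same I, P = I²R for each, so η = R/(R+r).
η = R / (R + r) = 2.04 / (2.04 + 0.176) = 0.9206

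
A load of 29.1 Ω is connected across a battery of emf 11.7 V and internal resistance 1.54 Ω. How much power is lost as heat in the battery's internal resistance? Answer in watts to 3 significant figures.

0.225 W

r is in series with the load, so it carries the full circuit current — the loss in it is I²r.
I = ε / (r + R) = 11.7 / (1.54 + 29.1) = 0.3819 A
P_int = I² r = (0.3819)² × 1.54 = 0.2246 W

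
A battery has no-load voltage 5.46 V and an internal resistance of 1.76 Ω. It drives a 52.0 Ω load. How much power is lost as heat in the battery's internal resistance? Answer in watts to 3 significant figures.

Internal loss is I²r, with I set by the total series resistance r+R.
I = ε / (r + R) = 5.46 / (1.76 + 52.0) = 0.1016 A
P_int = I² r = (0.1016)² × 1.76 = 0.01815 W

0.0182 W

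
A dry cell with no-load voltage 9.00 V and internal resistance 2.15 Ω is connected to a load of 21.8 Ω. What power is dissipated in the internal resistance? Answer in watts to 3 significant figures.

0.304 W

The source's internal resistance is just another series element carrying I; its dissipation is I²r.
I = ε / (r + R) = 9.00 / (2.15 + 21.8) = 0.3758 A
P_int = I² r = (0.3758)² × 2.15 = 0.3036 W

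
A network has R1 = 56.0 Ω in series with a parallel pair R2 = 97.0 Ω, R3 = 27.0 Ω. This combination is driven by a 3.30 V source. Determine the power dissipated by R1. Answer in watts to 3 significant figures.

0.103 W

Replace R2 and R3 with their parallel equivalent so the circuit becomes R1 in series with R_p.
R_p = (97.0×27.0)/(97.0+27.0) = 21.12 Ω
R_total = 56.0 + 21.12 = 77.12 Ω
I = V / R_total = 3.30 / 77.12 = 0.04279 A
The full supply current passes through R1: P = I²R.
P_R1 = (0.04279)² × 56.0 = 0.1025 W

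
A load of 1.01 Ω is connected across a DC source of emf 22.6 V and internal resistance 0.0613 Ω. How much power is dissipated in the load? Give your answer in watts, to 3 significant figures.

The internal resistance and the load are in series, so the same I flows through both; get I from ε/(r+R), then I²R for the load.
I = ε / (r + R) = 22.6 / (0.0613 + 1.01) = 21.10 A
P_load = I² R = (21.10)² × 1.01 = 449.5 W

449 W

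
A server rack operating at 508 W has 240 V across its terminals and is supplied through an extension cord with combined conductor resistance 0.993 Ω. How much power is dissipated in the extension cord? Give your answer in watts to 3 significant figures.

4.45 W

The extension cord is a series resistance carrying the load current; its dissipation is I²R_line.
I = P / V = 508 / 240 = 2.117 A through the extension cord.
P_line = I² R_line = (2.117)² × 0.993 = 4.449 W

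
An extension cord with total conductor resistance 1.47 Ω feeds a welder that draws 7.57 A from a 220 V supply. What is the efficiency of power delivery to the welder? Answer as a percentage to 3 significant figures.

The extension cord carries the full 7.57 A.
P_line = I² R_line = (7.570)² × 1.47 = 84.24 W
P_source = V I = 220 × 7.570 = 1665 W; P_load = 1581 W
η = P_load / P_source = 1581 / 1665 = 0.9494

94.9 %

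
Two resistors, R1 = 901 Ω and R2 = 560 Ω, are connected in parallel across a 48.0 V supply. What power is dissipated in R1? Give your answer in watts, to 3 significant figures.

The supply voltage appears across each parallel branch — just use P = V²/R1.
P_R1 = V² / R1 = (48.0)² / 901 Ω = 2.557 W

2.56 W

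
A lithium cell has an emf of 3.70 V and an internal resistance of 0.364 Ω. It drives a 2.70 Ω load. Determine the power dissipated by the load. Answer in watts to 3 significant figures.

Find the circuit current first, then P = I²R for the load (series elements share I).
I = ε / (r + R) = 3.70 / (0.364 + 2.70) = 1.208 A
P_load = I² R = (1.208)² × 2.70 = 3.937 W

3.94 W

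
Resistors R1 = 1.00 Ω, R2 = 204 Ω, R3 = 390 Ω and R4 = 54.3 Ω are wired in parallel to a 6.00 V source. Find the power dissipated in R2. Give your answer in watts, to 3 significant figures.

0.176 W

Each parallel branch sees the full supply voltage, so P = V²/R applies directly to the target branch.
P_R2 = V² / R2 = (6.00)² / 204 Ω = 0.1765 W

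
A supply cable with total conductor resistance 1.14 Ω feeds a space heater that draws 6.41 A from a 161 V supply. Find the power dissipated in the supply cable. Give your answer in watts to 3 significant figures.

Line loss is just I²R for the cable — we know both I and R_line directly.
The supply cable carries the full 6.41 A.
P_line = I² R_line = (6.410)² × 1.14 = 46.84 W

46.8 W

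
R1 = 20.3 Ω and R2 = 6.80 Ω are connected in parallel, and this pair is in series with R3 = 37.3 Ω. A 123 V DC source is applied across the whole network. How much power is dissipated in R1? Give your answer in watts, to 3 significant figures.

Combine R1 and R2 into their parallel equivalent first, reducing the network to two series resistors.
R_p = (20.3×6.80)/(20.3+6.80) = 5.094 Ω
R_total = R_p + 37.3 = 5.094 + 37.3 = 42.39 Ω
I = V / R_total = 123 / 42.39 = 2.901 A
Voltage across the parallel pair: V_p = I × R_p = 2.901 × 5.094 = 14.78 V
R1 sits across V_p; its power is V_p²/R.
P_R1 = (14.78)² / 20.3 = 10.76 W

10.8 W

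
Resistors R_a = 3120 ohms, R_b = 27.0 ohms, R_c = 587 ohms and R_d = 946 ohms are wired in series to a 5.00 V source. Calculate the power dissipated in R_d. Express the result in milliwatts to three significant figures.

1.08 mW

In a series string the same current flows through every resistor — find that current, then P = I²R for the one we want.
R_total = 3120 + 27.0 + 587 + 946 = 4680 Ω
I = V / R_total = 5.00 / 4680 = 0.001068 A
P_R_d = I² × R_d = (0.001068)² × 946 = 0.001080 W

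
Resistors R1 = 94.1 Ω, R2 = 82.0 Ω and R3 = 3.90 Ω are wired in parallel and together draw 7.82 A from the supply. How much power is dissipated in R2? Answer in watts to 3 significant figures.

9.56 W

Parallel branches share V, not I — compute V via R_eq, then use V²/R for the target branch.
1/R_eq = 1/94.1 + 1/82.0 + 1/3.90 ⇒ R_eq = 3.581 Ω
V = I_total × R_eq = 7.820 × 3.581 = 28.01 V
P_R2 = V² / R2 = (28.01)² / 82.0 = 9.565 W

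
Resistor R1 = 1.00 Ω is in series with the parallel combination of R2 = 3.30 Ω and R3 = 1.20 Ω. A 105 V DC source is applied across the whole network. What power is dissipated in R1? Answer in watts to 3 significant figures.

3120 W

Replace R2 and R3 with their parallel equivalent so the circuit becomes R1 in series with R_p.
R_p = (3.30×1.20)/(3.30+1.20) = 0.8800 Ω
R_total = 1.00 + 0.8800 = 1.880 Ω
I = V / R_total = 105 / 1.880 = 55.85 A
The full supply current passes through R1: P = I²R.
P_R1 = (55.85)² × 1.00 = 3119 W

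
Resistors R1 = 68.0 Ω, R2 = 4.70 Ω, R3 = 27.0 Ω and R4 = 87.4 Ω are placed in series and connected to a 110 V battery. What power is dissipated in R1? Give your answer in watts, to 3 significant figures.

23.5 W

Every series element carries the same I. Get I from the total resistance, then P = I² × R1.
R_total = 68.0 + 4.70 + 27.0 + 87.4 = 187.1 Ω
I = V / R_total = 110 / 187.1 = 0.5879 A
P_R1 = I² × R1 = (0.5879)² × 68.0 = 23.50 W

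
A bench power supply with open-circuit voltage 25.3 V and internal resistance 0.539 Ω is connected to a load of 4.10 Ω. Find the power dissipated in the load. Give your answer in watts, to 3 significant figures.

Find the circuit current first, then P = I²R for the load (series elements share I).
I = ε / (r + R) = 25.3 / (0.539 + 4.10) = 5.454 A
P_load = I² R = (5.454)² × 4.10 = 121.9 W

122 W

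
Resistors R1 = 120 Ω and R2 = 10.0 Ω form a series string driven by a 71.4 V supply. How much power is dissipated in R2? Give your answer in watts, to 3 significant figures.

Series elements share the same current, so find I first, then use P = I²R.
R_total = 120 + 10.0 = 130.0 Ω
I = V / R_total = 71.4 / 130.0 = 0.5492 A
P_R2 = I² × R2 = (0.5492)² × 10.0 = 3.017 W

3.02 W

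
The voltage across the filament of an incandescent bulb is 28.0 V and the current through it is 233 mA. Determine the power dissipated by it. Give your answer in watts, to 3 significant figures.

V and I are known directly — P = V I, no intermediate step needed.
P = 28.0 V × 0.2330 A = 6.524 W

6.52 W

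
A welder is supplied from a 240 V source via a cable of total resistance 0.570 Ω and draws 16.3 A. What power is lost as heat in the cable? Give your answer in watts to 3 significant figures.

151 W

Only the current and the line resistance are needed for the I²R loss.
The cable carries the full 16.3 A.
P_line = I² R_line = (16.30)² × 0.570 = 151.4 W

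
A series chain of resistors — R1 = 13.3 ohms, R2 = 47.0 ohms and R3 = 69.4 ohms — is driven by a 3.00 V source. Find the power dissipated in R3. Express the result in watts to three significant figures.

Since the resistors are in series they all carry the loop current I = V/R_total; the power in any one is I²R.
R_total = 13.3 + 47.0 + 69.4 = 129.7 Ω
I = V / R_total = 3.00 / 129.7 = 0.02313 A
P_R3 = I² × R3 = (0.02313)² × 69.4 = 0.03713 W

0.0371 W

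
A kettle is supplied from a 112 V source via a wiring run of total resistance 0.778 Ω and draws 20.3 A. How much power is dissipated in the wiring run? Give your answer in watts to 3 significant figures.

321 W

Only the current and the line resistance are needed for the I²R loss.
The wiring run carries the full 20.3 A.
P_line = I² R_line = (20.30)² × 0.778 = 320.6 W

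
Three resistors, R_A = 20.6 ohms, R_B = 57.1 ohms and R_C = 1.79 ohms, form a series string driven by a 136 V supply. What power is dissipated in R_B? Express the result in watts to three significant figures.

167 W

Since the resistors are in series they all carry the loop current I = V/R_total; the power in any one is I²R.
R_total = 20.6 + 57.1 + 1.79 = 79.49 Ω
I = V / R_total = 136 / 79.49 = 1.711 A
P_R_B = I² × R_B = (1.711)² × 57.1 = 167.1 W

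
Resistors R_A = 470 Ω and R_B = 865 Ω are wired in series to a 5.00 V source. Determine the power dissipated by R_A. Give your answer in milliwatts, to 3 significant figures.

6.59 mW

In a series string the same current flows through every resistor — find that current, then P = I²R for the one we want.
R_total = 470 + 865 = 1335 Ω
I = V / R_total = 5.00 / 1335 = 0.003745 A
P_R_A = I² × R_A = (0.003745)² × 470 = 0.006593 W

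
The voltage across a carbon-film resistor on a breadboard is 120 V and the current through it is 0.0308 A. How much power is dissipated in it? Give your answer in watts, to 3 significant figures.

3.70 W

With V and I both given, power follows immediately from P = V I.
P = 120 V × 0.03080 A = 3.696 W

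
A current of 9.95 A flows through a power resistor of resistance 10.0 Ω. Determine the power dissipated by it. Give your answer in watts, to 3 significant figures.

With I and R stated, P = I²R applies in one step.
P = (9.950 A)² × 10.0 Ω = 990.0 W

990 W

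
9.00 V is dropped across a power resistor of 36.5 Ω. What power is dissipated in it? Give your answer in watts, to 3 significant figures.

V and R are stated; P = V²/R avoids computing the current.
P = (9.00 V)² / 36.5 Ω = 2.219 W

2.22 W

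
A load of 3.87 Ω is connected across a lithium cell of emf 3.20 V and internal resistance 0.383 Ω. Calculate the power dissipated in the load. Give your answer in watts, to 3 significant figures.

Find the circuit current first, then P = I²R for the load (series elements share I).
I = ε / (r + R) = 3.20 / (0.383 + 3.87) = 0.7524 A
P_load = I² R = (0.7524)² × 3.87 = 2.191 W

2.19 W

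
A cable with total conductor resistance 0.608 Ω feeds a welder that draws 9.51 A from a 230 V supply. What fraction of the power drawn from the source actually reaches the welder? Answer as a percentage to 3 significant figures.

97.5 %

The cable carries the full 9.51 A.
P_line = I² R_line = (9.510)² × 0.608 = 54.99 W
P_source = V I = 230 × 9.510 = 2187 W; P_load = 2132 W
η = P_load / P_source = 2132 / 2187 = 0.9749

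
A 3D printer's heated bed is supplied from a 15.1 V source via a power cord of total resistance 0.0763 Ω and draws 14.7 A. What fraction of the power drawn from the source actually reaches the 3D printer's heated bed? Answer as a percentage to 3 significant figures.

92.6 %

The power cord carries the full 14.7 A.
P_line = I² R_line = (14.70)² × 0.0763 = 16.49 W
P_source = V I = 15.1 × 14.70 = 222.0 W; P_load = 205.5 W
η = P_load / P_source = 205.5 / 222.0 = 0.9257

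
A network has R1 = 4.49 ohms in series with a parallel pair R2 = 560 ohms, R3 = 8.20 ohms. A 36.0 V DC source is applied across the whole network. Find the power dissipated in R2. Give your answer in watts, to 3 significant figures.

0.956 W

Reduce the parallel pair to R_p first; the network is then a simple series string.
R_p = (560×8.20)/(560+8.20) = 8.082 Ω
R_total = 4.49 + 8.082 = 12.57 Ω
I = V / R_total = 36.0 / 12.57 = 2.864 A
Voltage across the parallel pair: V_p = I × R_p = 2.864 × 8.082 = 23.14 V
With V_p across R2, its power is V_p²/R2.
P_R2 = (23.14)² / 560 = 0.9564 W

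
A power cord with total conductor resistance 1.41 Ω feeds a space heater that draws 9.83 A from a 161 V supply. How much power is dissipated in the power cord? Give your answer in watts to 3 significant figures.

The power cord and load are in series, so the same current flows in both; the loss is I²R_line.
The power cord carries the full 9.83 A.
P_line = I² R_line = (9.830)² × 1.41 = 136.2 W

136 W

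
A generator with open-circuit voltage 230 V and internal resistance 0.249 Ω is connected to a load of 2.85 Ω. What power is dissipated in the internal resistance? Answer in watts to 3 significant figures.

The internal resistance carries the same current as the load; P_int = I²r.
I = ε / (r + R) = 230 / (0.249 + 2.85) = 74.22 A
P_int = I² r = (74.22)² × 0.249 = 1372 W

1370 W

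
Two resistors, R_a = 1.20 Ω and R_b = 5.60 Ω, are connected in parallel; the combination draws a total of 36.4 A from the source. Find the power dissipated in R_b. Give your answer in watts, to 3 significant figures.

We need the common branch voltage; get it from I_total × R_eq, then P = V²/R for the branch.
1/R_eq = 1/1.20 + 1/5.60 ⇒ R_eq = 0.9882 Ω
V = I_total × R_eq = 36.40 × 0.9882 = 35.97 V
P_R_b = V² / R_b = (35.97)² / 5.60 = 231.1 W

231 W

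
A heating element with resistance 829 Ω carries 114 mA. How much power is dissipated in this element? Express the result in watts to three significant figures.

Current and resistance are given, so P = I²R is the direct form.
P = (0.1140 A)² × 829 Ω = 10.77 W

10.8 W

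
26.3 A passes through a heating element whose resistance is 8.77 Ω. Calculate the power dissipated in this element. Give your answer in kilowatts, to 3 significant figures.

6.07 kW

Knowing I and R, the power is just I²R — no need to find V first.
P = (26.30 A)² × 8.77 Ω = 6066 W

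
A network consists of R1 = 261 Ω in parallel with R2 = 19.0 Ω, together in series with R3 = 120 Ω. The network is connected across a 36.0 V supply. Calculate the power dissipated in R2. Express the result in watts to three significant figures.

First find R_p for the parallel pair, then treat R_p + R3 as a series loop.
R_p = (261×19.0)/(261+19.0) = 17.71 Ω
R_total = R_p + 120 = 17.71 + 120 = 137.7 Ω
I = V / R_total = 36.0 / 137.7 = 0.2614 A
Voltage across the parallel pair: V_p = I × R_p = 0.2614 × 17.71 = 4.630 V
Use P = V²/R for R2 with V = V_p.
P_R2 = (4.630)² / 19.0 = 1.128 W

1.13 W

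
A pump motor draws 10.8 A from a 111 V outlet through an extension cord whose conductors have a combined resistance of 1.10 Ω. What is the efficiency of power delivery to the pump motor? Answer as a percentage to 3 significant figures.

The extension cord carries the full 10.8 A.
P_line = I² R_line = (10.80)² × 1.10 = 128.3 W
P_source = V I = 111 × 10.80 = 1199 W; P_load = 1070 W
η = P_load / P_source = 1070 / 1199 = 0.8930

89.3 %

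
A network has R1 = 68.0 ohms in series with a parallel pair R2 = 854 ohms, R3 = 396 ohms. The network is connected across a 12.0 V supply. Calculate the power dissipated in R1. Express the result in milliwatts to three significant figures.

Replace R2 and R3 with their parallel equivalent so the circuit becomes R1 in series with R_p.
R_p = (854×396)/(854+396) = 270.5 Ω
R_total = 68.0 + 270.5 = 338.5 Ω
I = V / R_total = 12.0 / 338.5 = 0.03545 A
R1 carries the full series current, so P = I²R.
P_R1 = (0.03545)² × 68.0 = 0.08543 W

85.4 mW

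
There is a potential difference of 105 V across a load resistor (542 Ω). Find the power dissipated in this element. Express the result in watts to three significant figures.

20.3 W

With V across and R both known, P = V²/R gives the dissipation directly.
P = (105 V)² / 542 Ω = 20.34 W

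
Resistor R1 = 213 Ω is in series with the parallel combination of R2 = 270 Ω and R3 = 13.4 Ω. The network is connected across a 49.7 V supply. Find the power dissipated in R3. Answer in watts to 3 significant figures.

0.589 W

Collapse R2‖R3 to a single equivalent, reducing the network to two series elements.
R_p = (270×13.4)/(270+13.4) = 12.77 Ω
R_total = 213 + 12.77 = 225.8 Ω
I = V / R_total = 49.7 / 225.8 = 0.2201 A
Voltage across the parallel pair: V_p = I × R_p = 0.2201 × 12.77 = 2.810 V
With V_p across R3, its power is V_p²/R3.
P_R3 = (2.810)² / 13.4 = 0.5894 W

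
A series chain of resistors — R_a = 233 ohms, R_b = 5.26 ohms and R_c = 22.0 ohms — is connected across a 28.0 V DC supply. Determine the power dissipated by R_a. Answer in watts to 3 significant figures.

2.70 W

Since the resistors are in series they all carry the loop current I = V/R_total; the power in any one is I²R.
R_total = 233 + 5.26 + 22.0 = 260.3 Ω
I = V / R_total = 28.0 / 260.3 = 0.1076 A
P_R_a = I² × R_a = (0.1076)² × 233 = 2.697 W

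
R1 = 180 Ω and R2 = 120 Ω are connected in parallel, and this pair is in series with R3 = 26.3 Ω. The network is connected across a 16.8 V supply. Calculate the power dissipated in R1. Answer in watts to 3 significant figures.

Reduce the parallel combination to a single R_p; the circuit then becomes R_p in series with the remaining resistor.
R_p = (180×120)/(180+120) = 72.00 Ω
R_total = R_p + 26.3 = 72.00 + 26.3 = 98.30 Ω
I = V / R_total = 16.8 / 98.30 = 0.1709 A
Voltage across the parallel pair: V_p = I × R_p = 0.1709 × 72.00 = 12.31 V
R1 has V_p across it, so P = V_p²/R1.
P_R1 = (12.31)² / 180 = 0.8412 W

0.841 W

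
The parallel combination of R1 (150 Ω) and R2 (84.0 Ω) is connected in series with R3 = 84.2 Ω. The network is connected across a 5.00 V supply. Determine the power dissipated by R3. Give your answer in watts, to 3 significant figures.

0.110 W

Collapse the R1‖R2 pair into one equivalent R_p; then R_p and R3 form a series string.
R_p = (150×84.0)/(150+84.0) = 53.85 Ω
R_total = R_p + 84.2 = 53.85 + 84.2 = 138.0 Ω
I = V / R_total = 5.00 / 138.0 = 0.03622 A
All the supply current flows through R3; use P = I²R3.
P_R3 = (0.03622)² × 84.2 = 0.1105 W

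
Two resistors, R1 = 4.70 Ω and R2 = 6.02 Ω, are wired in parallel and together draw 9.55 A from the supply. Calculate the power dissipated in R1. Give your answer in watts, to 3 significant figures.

135 W

The branches share the same voltage, but only the total current is given — find V from the equivalent resistance first.
1/R_eq = 1/4.70 + 1/6.02 ⇒ R_eq = 2.639 Ω
V = I_total × R_eq = 9.550 × 2.639 = 25.21 V
P_R1 = V² / R1 = (25.21)² / 4.70 = 135.2 W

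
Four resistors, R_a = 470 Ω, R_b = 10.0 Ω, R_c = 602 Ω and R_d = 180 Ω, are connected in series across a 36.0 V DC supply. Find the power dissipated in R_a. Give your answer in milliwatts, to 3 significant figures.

Series elements share the same current, so find I first, then use P = I²R.
R_total = 470 + 10.0 + 602 + 180 = 1262 Ω
I = V / R_total = 36.0 / 1262 = 0.02853 A
P_R_a = I² × R_a = (0.02853)² × 470 = 0.3825 W

382 mW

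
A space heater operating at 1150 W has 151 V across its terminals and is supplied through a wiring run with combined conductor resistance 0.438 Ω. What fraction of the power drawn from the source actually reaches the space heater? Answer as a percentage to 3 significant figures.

I = P / V = 1150 / 151 = 7.616 A through the wiring run.
P_line = I² R_line = (7.616)² × 0.438 = 25.40 W
P_source = P_load + P_line = 1150 + 25.40 = 1175 W
η = P_load / P_source = 1150 / 1175 = 0.9784

97.8 %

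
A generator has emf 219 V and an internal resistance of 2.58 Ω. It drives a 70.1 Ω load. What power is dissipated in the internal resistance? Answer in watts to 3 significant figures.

Internal loss is I²r, with I set by the total series resistance r+R.
I = ε / (r + R) = 219 / (2.58 + 70.1) = 3.013 A
P_int = I² r = (3.013)² × 2.58 = 23.42 W

23.4 W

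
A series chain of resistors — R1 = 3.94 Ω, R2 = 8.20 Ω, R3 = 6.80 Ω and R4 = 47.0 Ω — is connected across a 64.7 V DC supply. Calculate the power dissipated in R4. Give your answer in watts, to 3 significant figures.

Since the resistors are in series they all carry the loop current I = V/R_total; the power in any one is I²R.
R_total = 3.94 + 8.20 + 6.80 + 47.0 = 65.94 Ω
I = V / R_total = 64.7 / 65.94 = 0.9812 A
P_R4 = I² × R4 = (0.9812)² × 47.0 = 45.25 W

45.2 W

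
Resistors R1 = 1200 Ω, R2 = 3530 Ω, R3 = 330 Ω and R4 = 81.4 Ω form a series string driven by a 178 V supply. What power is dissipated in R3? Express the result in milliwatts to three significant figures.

Every series element carries the same I. Get I from the total resistance, then P = I² × R3.
R_total = 1200 + 3530 + 330 + 81.4 = 5141 Ω
I = V / R_total = 178 / 5141 = 0.03462 A
P_R3 = I² × R3 = (0.03462)² × 330 = 0.3955 W

396 mW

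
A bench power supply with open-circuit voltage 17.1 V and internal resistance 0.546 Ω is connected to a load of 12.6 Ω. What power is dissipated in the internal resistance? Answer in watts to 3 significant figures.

0.924 W

Internal loss is I²r, with I set by the total series resistance r+R.
I = ε / (r + R) = 17.1 / (0.546 + 12.6) = 1.301 A
P_int = I² r = (1.301)² × 0.546 = 0.9238 W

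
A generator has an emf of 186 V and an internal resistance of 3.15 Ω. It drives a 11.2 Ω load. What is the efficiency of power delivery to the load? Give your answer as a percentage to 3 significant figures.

78.0 %

The source delivers εI, of which I²R reaches the load and I²r is lost; since I is common, η = R/(R+r).
η = R / (R + r) = 11.2 / (11.2 + 3.15) = 0.7805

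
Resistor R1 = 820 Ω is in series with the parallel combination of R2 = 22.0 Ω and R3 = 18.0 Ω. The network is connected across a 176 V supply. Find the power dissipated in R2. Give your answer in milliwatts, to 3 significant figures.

Replace R2 and R3 with their parallel equivalent so the circuit becomes R1 in series with R_p.
R_p = (22.0×18.0)/(22.0+18.0) = 9.900 Ω
R_total = 820 + 9.900 = 829.9 Ω
I = V / R_total = 176 / 829.9 = 0.2121 A
Voltage across the parallel pair: V_p = I × R_p = 0.2121 × 9.900 = 2.100 V
With V_p across R2, its power is V_p²/R2.
P_R2 = (2.100)² / 22.0 = 0.2004 W

200 mW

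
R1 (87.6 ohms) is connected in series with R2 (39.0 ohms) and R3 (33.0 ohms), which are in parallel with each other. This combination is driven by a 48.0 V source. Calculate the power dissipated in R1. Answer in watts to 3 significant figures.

18.1 W

Collapse R2‖R3 to a single equivalent, reducing the network to two series elements.
R_p = (39.0×33.0)/(39.0+33.0) = 17.88 Ω
R_total = 87.6 + 17.88 = 105.5 Ω
I = V / R_total = 48.0 / 105.5 = 0.4551 A
The full supply current passes through R1: P = I²R.
P_R1 = (0.4551)² × 87.6 = 18.14 W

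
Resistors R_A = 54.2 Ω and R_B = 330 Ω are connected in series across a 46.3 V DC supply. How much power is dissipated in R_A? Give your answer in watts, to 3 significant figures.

In a series string the same current flows through every resistor — find that current, then P = I²R for the one we want.
R_total = 54.2 + 330 = 384.2 Ω
I = V / R_total = 46.3 / 384.2 = 0.1205 A
P_R_A = I² × R_A = (0.1205)² × 54.2 = 0.7871 W

0.787 W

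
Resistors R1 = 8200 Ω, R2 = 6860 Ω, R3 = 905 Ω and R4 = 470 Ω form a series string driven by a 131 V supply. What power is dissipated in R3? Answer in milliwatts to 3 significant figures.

The current is common to all series resistors; compute it, then apply P = I²R for the target.
R_total = 8200 + 6860 + 905 + 470 = 16440 Ω
I = V / R_total = 131 / 16440 = 0.007971 A
P_R3 = I² × R3 = (0.007971)² × 905 = 0.05750 W

57.5 mW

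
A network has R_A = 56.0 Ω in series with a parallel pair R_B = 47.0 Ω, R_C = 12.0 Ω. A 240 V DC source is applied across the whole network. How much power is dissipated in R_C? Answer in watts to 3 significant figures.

102 W

Replace R_B and R_C with their parallel equivalent so the circuit becomes R_A in series with R_p.
R_p = (47.0×12.0)/(47.0+12.0) = 9.559 Ω
R_total = 56.0 + 9.559 = 65.56 Ω
I = V / R_total = 240 / 65.56 = 3.661 A
Voltage across the parallel pair: V_p = I × R_p = 3.661 × 9.559 = 34.99 V
With V_p across R_C, its power is V_p²/R_C.
P_R_C = (34.99)² / 12.0 = 102.1 W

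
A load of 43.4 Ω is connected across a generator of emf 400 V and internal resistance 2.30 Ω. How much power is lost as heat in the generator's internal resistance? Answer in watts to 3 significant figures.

176 W

The internal resistance carries the same current as the load; P_int = I²r.
I = ε / (r + R) = 400 / (2.30 + 43.4) = 8.753 A
P_int = I² r = (8.753)² × 2.30 = 176.2 W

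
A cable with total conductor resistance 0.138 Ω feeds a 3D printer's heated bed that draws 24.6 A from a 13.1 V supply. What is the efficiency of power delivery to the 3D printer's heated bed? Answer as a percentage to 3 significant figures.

74.1 %

The cable carries the full 24.6 A.
P_line = I² R_line = (24.60)² × 0.138 = 83.51 W
P_source = V I = 13.1 × 24.60 = 322.3 W; P_load = 238.7 W
η = P_load / P_source = 238.7 / 322.3 = 0.7409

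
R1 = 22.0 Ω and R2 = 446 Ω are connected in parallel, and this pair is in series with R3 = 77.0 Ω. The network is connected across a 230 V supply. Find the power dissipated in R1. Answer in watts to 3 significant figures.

110 W

Collapse the R1‖R2 pair into one equivalent R_p; then R_p and R3 form a series string.
R_p = (22.0×446)/(22.0+446) = 20.97 Ω
R_total = R_p + 77.0 = 20.97 + 77.0 = 97.97 Ω
I = V / R_total = 230 / 97.97 = 2.348 A
Voltage across the parallel pair: V_p = I × R_p = 2.348 × 20.97 = 49.22 V
R1 sits across V_p; its power is V_p²/R.
P_R1 = (49.22)² / 22.0 = 110.1 W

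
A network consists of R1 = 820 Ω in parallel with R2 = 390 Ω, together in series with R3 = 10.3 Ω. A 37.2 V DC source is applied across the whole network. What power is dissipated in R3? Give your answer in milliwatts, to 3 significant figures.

189 mW

Combine R1 and R2 into their parallel equivalent first, reducing the network to two series resistors.
R_p = (820×390)/(820+390) = 264.3 Ω
R_total = R_p + 10.3 = 264.3 + 10.3 = 274.6 Ω
I = V / R_total = 37.2 / 274.6 = 0.1355 A
R3 carries the full series current, so P = I²R.
P_R3 = (0.1355)² × 10.3 = 0.1890 W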